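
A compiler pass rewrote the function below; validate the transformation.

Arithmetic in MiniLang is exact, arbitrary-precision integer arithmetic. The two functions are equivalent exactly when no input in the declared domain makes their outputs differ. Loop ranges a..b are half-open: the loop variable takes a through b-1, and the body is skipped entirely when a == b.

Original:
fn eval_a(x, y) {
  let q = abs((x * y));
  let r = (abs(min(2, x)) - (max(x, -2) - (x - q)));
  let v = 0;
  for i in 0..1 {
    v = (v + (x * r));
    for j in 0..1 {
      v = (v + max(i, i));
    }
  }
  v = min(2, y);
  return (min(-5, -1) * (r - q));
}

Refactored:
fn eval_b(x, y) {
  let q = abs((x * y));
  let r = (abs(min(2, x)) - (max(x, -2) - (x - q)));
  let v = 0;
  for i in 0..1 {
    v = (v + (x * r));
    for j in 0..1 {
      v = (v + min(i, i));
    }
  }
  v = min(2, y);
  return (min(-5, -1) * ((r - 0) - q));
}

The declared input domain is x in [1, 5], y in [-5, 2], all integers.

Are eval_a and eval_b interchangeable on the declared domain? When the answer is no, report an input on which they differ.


Equivalent. The edit looks behavioral (`max(i, i)` became `min(i, i)`), but over these ranges it never changes the outcome.
Across all 40 domain points the two functions coincide.
As a probe, take x=3, y=-4: eval_a runs q becomes 12; next r becomes -10; next v becomes 0; next at i=0:; next v becomes -30; next at j=0:; next v becomes -30; next v becomes -4; next final value 110; eval_b runs q becomes 12; next r becomes -10; next v becomes 0; next at i=0:; next v becomes -30; next at j=0:; next v becomes -30; next v becomes -4; next final value 110; both end at 110.
verdict: equivalent


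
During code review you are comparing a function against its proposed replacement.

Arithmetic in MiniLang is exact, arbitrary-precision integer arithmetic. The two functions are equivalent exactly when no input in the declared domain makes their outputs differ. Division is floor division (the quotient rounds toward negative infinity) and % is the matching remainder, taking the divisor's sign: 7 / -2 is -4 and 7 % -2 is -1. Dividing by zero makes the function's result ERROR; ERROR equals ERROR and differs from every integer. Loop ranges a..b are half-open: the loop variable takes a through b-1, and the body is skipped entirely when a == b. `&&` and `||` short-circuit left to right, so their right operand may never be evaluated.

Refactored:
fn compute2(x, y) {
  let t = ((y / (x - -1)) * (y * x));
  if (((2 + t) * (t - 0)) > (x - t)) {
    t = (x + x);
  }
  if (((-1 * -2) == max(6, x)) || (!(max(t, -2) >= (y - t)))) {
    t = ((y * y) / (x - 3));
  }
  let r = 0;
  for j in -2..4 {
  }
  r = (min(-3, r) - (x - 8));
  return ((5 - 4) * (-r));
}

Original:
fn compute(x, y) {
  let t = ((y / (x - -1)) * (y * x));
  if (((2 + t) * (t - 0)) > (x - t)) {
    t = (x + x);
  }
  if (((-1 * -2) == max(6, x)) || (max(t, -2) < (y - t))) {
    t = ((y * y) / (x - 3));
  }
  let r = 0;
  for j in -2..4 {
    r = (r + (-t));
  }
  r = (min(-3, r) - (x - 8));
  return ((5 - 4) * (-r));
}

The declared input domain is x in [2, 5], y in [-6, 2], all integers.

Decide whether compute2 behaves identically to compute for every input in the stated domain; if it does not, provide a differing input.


Not equivalent: x=2, y=-6 separates them (18 vs -3).
compute: t = 24; (((2 + t) * (t - 0)) > (x - t)) -> true; t = 4; (((-1 * -2) == max(6, x)) || (max(t, -2) < (y - t))) -> false; r = 0; [j=-2]; r = -4; [j=-1]; r = -8; [j=0]; r = -12; [j=1]; r = -16; [j=2]; r = -20; [j=3]; r = -24; r = -18; return 18
compute2: t = 24; (((2 + t) * (t - 0)) > (x - t)) -> true; t = 4; (((-1 * -2) == max(6, x)) || (!(max(t, -2) >= (y - t)))) -> false; r = 0; [j=-2]; [j=-1]; [j=0]; [j=1]; [j=2]; [j=3]; r = 3; return -3
verdict: not equivalent; witness: x=2, y=-6


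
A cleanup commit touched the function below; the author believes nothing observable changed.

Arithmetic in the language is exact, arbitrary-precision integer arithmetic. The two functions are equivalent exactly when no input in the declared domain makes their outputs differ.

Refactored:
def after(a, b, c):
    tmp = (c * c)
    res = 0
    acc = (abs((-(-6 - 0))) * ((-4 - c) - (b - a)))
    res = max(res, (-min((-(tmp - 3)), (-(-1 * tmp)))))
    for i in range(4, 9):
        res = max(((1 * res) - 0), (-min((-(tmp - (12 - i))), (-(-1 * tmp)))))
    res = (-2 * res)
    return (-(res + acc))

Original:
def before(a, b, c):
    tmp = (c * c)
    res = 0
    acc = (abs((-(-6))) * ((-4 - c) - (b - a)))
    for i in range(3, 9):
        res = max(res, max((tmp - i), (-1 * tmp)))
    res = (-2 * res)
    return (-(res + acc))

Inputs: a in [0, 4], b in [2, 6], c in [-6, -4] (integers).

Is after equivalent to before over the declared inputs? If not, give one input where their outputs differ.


Comparing the listings, the differences include: statement counts differ, plus loop structure differs, plus arithmetic usage differs, plus constant usage differs, plus min/max/abs usage differs.
One worked example (a=4, b=6, c=-5) — before: tmp := 25 | res := 0 | acc := -6 | iter i=3: | res := 22 | iter i=4: | res := 22 | iter i=5: | res := 22 | iter i=6: | res := 22 | iter i=7: | res := 22 | iter i=8: | res := 22 | res := -44 | result 50; after: tmp := 25 | res := 0 | acc := -6 | res := 22 | iter i=4: | res := 22 | iter i=5: | res := 22 | iter i=6: | res := 22 | iter i=7: | res := 22 | iter i=8: | res := 22 | res := -44 | result 50; agreement on 50.
Every one of the 75 inputs gives matching results.
verdict: equivalent


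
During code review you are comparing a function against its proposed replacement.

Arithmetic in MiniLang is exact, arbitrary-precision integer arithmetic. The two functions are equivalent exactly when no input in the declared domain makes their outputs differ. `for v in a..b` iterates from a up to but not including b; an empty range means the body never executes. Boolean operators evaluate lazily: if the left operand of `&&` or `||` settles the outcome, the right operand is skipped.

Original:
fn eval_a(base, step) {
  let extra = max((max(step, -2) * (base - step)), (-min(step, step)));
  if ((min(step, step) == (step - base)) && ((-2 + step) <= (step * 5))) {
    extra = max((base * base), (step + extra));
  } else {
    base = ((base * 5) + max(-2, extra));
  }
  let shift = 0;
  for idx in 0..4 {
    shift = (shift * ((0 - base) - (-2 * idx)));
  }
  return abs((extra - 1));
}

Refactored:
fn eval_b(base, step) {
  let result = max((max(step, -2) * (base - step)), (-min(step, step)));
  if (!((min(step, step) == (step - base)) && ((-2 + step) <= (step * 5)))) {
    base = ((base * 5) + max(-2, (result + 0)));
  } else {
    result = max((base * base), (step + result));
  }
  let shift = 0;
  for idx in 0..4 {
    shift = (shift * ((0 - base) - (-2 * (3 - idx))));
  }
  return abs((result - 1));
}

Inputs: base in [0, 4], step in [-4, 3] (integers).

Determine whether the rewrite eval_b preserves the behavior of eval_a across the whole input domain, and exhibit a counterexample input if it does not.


Equivalent — the differences include boolean connective usage differs; and local variable names differ; and constant usage differs; and arithmetic usage differs, yet no declared input distinguishes the two.
As a probe, take base=1, step=-3: eval_a runs extra=3, then ((min(step, step) == (step - base)) && ((-2 + step) <= (step * 5))) is false, then base=8, then shift=0, then (idx=0), then shift=0, then (idx=1), then shift=0, then (idx=2), then shift=0, then (idx=3), then shift=0, then returns 2; eval_b runs result=3, then (!((min(step, step) == (step - base)) && ((-2 + step) <= (step * 5)))) is true, then base=8, then shift=0, then (idx=0), then shift=0, then (idx=1), then shift=0, then (idx=2), then shift=0, then (idx=3), then shift=0, then returns 2; both end at 2.
Across all 40 domain points the two functions coincide.
verdict: equivalent


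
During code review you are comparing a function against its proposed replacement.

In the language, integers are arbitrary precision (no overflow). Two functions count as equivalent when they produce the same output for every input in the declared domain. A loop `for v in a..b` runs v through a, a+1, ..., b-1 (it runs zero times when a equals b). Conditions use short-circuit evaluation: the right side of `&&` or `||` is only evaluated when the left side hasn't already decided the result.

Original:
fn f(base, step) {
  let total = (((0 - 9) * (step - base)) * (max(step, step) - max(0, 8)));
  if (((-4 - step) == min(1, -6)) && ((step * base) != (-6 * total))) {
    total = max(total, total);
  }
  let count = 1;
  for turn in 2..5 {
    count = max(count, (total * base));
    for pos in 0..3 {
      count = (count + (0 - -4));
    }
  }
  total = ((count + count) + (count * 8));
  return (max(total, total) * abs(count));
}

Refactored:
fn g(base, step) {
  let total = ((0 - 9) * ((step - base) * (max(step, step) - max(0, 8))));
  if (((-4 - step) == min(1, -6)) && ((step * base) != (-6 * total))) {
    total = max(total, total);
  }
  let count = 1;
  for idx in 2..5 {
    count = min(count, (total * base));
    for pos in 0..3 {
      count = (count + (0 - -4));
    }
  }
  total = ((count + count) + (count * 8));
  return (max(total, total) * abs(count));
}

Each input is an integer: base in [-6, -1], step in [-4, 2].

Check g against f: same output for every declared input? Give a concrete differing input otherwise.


Evaluate both at base=-6, step=-4.
f: total becomes 216; next (((-4 - step) == min(1, -6)) && ((step * base) != (-6 * total))) evaluates to false; next count becomes 1; next at turn=2:; next count becomes 1; next at pos=0:; next count becomes 5; next at pos=1:; next count becomes 9; next at pos=2:; next count becomes 13; next at turn=3:; next count becomes 13; next at pos=0:; next count becomes 17; next at pos=1:; next count becomes 21; next at pos=2:; next count becomes 25; next at turn=4:; next count becomes 25; next at pos=0:; next count becomes 29; next at pos=1:; next count becomes 33; next at pos=2:; next count becomes 37; next total becomes 370; next final value 13690
g: total becomes 216; next (((-4 - step) == min(1, -6)) && ((step * base) != (-6 * total))) evaluates to false; next count becomes 1; next at idx=2:; next count becomes -1296; next at pos=0:; next count becomes -1292; next at pos=1:; next count becomes -1288; next at pos=2:; next count becomes -1284; next at idx=3:; next count becomes -1296; next at pos=0:; next count becomes -1292; next at pos=1:; next count becomes -1288; next at pos=2:; next count becomes -1284; next at idx=4:; next count becomes -1296; next at pos=0:; next count becomes -1292; next at pos=1:; next count becomes -1288; next at pos=2:; next count becomes -1284; next total becomes -12840; next final value -16486560
13690 and -16486560 differ, so these are not the same function on this domain.
verdict: not equivalent; witness: base=-6, step=-4


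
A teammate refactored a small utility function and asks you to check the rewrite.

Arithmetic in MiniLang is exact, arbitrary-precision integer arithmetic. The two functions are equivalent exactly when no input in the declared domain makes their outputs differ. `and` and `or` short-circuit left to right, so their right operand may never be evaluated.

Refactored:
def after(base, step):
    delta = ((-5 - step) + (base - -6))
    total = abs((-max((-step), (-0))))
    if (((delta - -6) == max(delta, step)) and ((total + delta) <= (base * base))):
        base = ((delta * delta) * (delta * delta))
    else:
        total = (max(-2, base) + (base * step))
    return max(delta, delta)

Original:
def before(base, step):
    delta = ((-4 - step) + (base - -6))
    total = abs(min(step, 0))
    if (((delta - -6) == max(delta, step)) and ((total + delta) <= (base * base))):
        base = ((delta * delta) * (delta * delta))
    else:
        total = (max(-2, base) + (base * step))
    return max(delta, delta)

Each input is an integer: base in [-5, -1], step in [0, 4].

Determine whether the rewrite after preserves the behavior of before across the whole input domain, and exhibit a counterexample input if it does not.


The rewrite breaks on base=-5, step=0, where the results are -3 and -4.
before: delta=-3, then total=0, then (((delta - -6) == max(delta, step)) and ((total + delta) <= (base * base))) is false, then total=-2, then returns -3
after: delta=-4, then total=0, then (((delta - -6) == max(delta, step)) and ((total + delta) <= (base * base))) is false, then total=-2, then returns -4
verdict: not equivalent; witness: base=-5, step=0


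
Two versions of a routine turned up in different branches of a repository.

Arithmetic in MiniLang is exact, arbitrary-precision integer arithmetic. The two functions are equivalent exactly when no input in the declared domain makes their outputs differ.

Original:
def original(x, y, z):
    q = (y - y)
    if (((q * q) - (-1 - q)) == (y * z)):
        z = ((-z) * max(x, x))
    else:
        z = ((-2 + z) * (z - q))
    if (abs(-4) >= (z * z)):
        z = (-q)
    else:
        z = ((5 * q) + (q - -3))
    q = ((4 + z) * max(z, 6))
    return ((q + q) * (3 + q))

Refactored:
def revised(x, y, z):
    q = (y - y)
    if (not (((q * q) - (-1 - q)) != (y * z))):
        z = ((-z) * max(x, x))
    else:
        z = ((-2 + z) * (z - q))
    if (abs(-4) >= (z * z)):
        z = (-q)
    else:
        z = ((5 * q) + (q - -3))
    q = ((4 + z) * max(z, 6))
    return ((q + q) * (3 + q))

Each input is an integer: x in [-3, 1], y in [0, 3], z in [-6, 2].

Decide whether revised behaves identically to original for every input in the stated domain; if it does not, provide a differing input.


This is a faithful refactor — comparison usage differs, plus boolean connective usage differs, but the computed results match everywhere.
One worked example (x=-1, y=2, z=-5) — original: q becomes 0; next (((q * q) - (-1 - q)) == (y * z)) evaluates to false; next z becomes 35; next (abs(-4) >= (z * z)) evaluates to false; next z becomes 3; next q becomes 42; next final value 3780; revised: q becomes 0; next (not (((q * q) - (-1 - q)) != (y * z))) evaluates to false; next z becomes 35; next (abs(-4) >= (z * z)) evaluates to false; next z becomes 3; next q becomes 42; next final value 3780; agreement on 3780.
An exhaustive pass over the 180 declared inputs shows identical outputs.
verdict: equivalent


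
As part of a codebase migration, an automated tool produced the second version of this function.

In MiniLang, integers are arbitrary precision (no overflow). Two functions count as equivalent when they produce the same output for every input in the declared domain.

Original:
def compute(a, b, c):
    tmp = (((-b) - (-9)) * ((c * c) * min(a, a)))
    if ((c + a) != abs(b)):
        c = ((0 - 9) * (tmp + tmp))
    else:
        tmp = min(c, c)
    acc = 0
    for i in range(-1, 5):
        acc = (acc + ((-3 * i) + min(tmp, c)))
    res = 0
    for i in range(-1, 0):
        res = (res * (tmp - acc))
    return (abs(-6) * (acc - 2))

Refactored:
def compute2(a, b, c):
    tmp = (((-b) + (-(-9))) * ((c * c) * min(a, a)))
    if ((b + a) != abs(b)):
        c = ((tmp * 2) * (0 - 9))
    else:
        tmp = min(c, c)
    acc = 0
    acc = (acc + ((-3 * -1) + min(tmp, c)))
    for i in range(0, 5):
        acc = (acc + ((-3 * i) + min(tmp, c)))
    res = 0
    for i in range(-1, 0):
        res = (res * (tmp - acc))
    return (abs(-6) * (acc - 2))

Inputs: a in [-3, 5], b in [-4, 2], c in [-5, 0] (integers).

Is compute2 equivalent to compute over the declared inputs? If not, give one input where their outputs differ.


At a=0, b=0, c=-5: compute gives -174, compute2 gives -354.
verdict: not equivalent; witness: a=0, b=0, c=-5


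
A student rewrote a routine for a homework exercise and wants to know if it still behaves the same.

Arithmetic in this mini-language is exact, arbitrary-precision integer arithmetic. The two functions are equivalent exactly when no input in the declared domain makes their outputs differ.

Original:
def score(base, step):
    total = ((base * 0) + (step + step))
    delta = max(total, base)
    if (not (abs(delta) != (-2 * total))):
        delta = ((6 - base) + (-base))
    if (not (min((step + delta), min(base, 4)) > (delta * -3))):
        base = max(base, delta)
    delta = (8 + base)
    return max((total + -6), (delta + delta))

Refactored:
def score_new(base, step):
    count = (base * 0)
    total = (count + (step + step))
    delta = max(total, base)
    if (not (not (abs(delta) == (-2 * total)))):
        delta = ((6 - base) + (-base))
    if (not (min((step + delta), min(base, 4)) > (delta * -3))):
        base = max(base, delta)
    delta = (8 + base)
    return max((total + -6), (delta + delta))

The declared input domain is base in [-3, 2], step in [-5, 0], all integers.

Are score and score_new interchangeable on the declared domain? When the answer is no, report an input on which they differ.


The two versions differ — the changes include statement counts differ, plus comparison usage differs, plus boolean connective usage differs, plus local variable names differ.
As a probe, take base=1, step=-5: score runs total := -10 | delta := 1 | (not (abs(delta) != (-2 * total))): false | (not (min((step + delta), min(base, 4)) > (delta * -3))): true | base := 1 | delta := 9 | result 18; score_new runs count := 0 | total := -10 | delta := 1 | (not (not (abs(delta) == (-2 * total)))): false | (not (min((step + delta), min(base, 4)) > (delta * -3))): true | base := 1 | delta := 9 | result 18; both end at 18.
Sweeping the whole domain (36 inputs) finds no disagreement.
verdict: equivalent


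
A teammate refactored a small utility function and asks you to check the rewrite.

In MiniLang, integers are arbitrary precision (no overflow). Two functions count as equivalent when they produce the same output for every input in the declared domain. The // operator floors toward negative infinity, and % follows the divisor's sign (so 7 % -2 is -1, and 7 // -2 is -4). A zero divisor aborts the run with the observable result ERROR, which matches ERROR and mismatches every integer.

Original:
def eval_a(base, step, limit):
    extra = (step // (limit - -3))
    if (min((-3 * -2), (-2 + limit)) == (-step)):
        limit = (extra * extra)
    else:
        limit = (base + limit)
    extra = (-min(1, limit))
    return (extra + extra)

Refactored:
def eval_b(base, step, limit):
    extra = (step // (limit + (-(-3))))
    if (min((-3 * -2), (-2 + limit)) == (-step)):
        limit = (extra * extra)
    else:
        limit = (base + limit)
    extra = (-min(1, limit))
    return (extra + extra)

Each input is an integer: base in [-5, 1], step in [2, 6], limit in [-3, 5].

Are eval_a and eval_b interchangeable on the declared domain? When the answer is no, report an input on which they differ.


Differences: arithmetic usage differs — yet all 315 inputs agree.
verdict: equivalent


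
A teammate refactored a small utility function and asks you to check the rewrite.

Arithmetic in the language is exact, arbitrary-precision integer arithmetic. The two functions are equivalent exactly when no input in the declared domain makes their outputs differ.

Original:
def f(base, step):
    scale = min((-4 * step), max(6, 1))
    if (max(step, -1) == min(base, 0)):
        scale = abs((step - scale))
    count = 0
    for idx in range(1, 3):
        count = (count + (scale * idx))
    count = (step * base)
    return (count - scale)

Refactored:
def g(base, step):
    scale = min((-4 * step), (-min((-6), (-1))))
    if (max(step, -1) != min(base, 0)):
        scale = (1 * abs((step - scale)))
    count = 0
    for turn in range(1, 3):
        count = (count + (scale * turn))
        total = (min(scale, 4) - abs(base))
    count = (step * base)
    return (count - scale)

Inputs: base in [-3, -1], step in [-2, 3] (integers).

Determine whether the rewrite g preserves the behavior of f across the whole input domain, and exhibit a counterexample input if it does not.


Run the pair on base=-3, step=-2.
f: scale=6, then (max(step, -1) == min(base, 0)) is false, then count=0, then (idx=1), then count=6, then (idx=2), then count=18, then count=6, then returns 0
g: scale=6, then (max(step, -1) != min(base, 0)) is true, then scale=8, then count=0, then (turn=1), then count=8, then total=1, then (turn=2), then count=24, then total=1, then count=6, then returns -2
0 != -2, so the rewrite changes behavior.
verdict: not equivalent; witness: base=-3, step=-2


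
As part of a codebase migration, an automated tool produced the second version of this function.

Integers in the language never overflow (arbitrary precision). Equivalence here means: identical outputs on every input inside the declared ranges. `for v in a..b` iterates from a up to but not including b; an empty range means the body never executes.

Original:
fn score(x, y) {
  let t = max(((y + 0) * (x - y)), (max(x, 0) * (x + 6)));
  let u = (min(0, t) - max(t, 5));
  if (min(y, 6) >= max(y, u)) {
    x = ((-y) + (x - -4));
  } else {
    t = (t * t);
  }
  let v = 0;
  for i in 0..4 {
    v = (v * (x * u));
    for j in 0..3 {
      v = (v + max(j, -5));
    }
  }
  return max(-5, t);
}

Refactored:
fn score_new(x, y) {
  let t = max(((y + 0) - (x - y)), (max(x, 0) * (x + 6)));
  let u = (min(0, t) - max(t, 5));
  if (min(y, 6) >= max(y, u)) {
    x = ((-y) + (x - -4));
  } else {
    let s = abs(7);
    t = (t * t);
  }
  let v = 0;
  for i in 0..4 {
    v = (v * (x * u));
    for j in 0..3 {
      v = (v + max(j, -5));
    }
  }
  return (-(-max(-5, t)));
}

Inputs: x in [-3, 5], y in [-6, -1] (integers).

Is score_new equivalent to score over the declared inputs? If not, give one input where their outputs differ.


Try x=-3, y=-2.
score: t=2, then u=-5, then (min(y, 6) >= max(y, u)) is true, then x=3, then v=0, then (i=0), then v=0, then (j=0), then v=0, then (j=1), then v=1, then (j=2), then v=3, then (i=1), then v=-45, then (j=0), then v=-45, then (j=1), then v=-44, then (j=2), then v=-42, then (i=2), then v=630, then (j=0), then v=630, then (j=1), then v=631, then (j=2), then v=633, then (i=3), then v=-9495, then (j=0), then v=-9495, then (j=1), then v=-9494, then (j=2), then v=-9492, then returns 2
score_new: t=0, then u=-5, then (min(y, 6) >= max(y, u)) is true, then x=3, then v=0, then (i=0), then v=0, then (j=0), then v=0, then (j=1), then v=1, then (j=2), then v=3, then (i=1), then v=-45, then (j=0), then v=-45, then (j=1), then v=-44, then (j=2), then v=-42, then (i=2), then v=630, then (j=0), then v=630, then (j=1), then v=631, then (j=2), then v=633, then (i=3), then v=-9495, then (j=0), then v=-9495, then (j=1), then v=-9494, then (j=2), then v=-9492, then returns 0
2 != 0, so the rewrite changes behavior.
verdict: not equivalent; witness: x=-3, y=-2


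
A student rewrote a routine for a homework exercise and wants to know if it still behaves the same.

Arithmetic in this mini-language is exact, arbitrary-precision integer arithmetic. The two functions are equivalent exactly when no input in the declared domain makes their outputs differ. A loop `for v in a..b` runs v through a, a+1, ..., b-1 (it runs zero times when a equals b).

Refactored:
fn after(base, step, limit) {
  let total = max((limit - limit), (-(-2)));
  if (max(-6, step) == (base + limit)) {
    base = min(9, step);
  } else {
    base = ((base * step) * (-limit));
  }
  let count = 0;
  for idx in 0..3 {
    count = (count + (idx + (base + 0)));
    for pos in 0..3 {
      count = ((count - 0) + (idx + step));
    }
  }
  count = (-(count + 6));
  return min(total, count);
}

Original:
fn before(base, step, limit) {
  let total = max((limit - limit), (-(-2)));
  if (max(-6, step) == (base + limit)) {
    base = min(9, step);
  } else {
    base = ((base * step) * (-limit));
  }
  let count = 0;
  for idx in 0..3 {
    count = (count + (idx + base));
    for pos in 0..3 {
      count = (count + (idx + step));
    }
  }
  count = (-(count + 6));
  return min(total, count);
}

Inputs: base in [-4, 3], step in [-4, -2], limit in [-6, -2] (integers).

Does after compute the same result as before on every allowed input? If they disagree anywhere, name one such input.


Equivalent — the differences include arithmetic usage differs, and constant usage differs, yet no declared input distinguishes the two.
Tracing base=0, step=-2, limit=-4: before: total := 2 | (max(-6, step) == (base + limit)): false | base := 0 | count := 0 | iter idx=0: | count := 0 | iter pos=0: | count := -2 | iter pos=1: | count := -4 | iter pos=2: | count := -6 | iter idx=1: | count := -5 | iter pos=0: | count := -6 | iter pos=1: | count := -7 | iter pos=2: | count := -8 | iter idx=2: | count := -6 | iter pos=0: | count := -6 | iter pos=1: | count := -6 | iter pos=2: | count := -6 | count := 0 | result 0 | after: total := 2 | (max(-6, step) == (base + limit)): false | base := 0 | count := 0 | iter idx=0: | count := 0 | iter pos=0: | count := -2 | iter pos=1: | count := -4 | iter pos=2: | count := -6 | iter idx=1: | count := -5 | iter pos=0: | count := -6 | iter pos=1: | count := -7 | iter pos=2: | count := -8 | iter idx=2: | count := -6 | iter pos=0: | count := -6 | iter pos=1: | count := -6 | iter pos=2: | count := -6 | count := 0 | result 0 — matching result 0.
Sweeping the whole domain (120 inputs) finds no disagreement.
verdict: equivalent


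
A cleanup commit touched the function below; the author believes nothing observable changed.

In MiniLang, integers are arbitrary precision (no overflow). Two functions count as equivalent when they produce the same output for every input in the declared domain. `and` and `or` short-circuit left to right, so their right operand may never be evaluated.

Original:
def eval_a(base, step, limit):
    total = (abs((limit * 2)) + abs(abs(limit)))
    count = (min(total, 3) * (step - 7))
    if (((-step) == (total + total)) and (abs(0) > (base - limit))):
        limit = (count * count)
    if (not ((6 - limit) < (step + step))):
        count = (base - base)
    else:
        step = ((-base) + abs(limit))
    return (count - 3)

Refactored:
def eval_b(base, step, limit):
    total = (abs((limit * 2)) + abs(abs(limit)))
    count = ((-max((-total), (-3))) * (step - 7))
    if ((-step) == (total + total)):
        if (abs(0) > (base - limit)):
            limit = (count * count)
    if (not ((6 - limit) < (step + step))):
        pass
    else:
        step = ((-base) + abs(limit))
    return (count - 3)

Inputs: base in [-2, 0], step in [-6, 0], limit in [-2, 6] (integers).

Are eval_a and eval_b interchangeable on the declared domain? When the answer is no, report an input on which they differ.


These are not equivalent — on base=-2, step=-6, limit=-2 the outputs split (-3 vs -42).
eval_a: total = 6; count = -39; (((-step) == (total + total)) and (abs(0) > (base - limit))) -> false; (not ((6 - limit) < (step + step))) -> true; count = 0; return -3
eval_b: total = 6; count = -39; ((-step) == (total + total)) -> false; (not ((6 - limit) < (step + step))) -> true; return -42
verdict: not equivalent; witness: base=-2, step=-6, limit=-2


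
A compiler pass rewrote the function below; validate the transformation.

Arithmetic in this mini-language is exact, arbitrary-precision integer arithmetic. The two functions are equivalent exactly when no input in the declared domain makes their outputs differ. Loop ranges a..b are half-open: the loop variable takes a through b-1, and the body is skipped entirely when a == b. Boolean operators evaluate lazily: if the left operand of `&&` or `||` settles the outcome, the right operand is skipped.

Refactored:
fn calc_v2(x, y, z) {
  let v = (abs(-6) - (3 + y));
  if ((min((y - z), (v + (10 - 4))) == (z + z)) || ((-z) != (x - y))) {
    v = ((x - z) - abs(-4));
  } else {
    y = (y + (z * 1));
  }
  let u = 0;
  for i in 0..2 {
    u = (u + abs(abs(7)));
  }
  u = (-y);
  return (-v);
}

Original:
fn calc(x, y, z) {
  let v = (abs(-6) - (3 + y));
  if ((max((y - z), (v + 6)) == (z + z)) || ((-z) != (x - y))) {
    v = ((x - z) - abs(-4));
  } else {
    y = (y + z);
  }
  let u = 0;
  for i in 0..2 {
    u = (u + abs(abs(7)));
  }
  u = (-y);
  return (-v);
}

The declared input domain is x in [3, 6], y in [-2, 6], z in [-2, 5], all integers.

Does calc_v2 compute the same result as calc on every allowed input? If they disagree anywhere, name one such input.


On input x=3, y=5, z=2, calc returns 3 while calc_v2 returns 2.
verdict: not equivalent; witness: x=3, y=5, z=2


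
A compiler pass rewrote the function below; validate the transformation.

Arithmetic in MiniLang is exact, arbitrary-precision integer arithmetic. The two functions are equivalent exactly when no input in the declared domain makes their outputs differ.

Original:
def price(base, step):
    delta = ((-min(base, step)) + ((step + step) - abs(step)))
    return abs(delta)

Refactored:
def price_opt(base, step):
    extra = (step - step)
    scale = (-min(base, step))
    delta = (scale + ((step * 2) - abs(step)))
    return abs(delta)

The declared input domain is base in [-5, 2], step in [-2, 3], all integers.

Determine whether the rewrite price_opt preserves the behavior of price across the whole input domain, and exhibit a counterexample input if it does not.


Changes here: statement counts differ; local variable names differ; constant usage differs; arithmetic usage differs; the full 48-point sweep finds no disagreement.
verdict: equivalent


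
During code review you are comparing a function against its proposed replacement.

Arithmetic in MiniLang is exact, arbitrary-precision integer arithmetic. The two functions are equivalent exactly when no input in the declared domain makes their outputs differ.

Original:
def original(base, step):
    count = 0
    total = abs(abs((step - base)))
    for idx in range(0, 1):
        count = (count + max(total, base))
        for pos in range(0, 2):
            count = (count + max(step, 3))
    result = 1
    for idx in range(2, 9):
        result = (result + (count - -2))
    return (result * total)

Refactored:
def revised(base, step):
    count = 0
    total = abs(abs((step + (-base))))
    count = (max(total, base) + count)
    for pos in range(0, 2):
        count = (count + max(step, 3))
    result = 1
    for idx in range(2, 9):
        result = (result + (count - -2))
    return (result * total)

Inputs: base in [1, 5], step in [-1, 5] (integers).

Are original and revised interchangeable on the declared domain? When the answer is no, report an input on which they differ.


Differences: arithmetic usage differs, loop structure differs, statement counts differ — yet all 35 inputs agree.
verdict: equivalent


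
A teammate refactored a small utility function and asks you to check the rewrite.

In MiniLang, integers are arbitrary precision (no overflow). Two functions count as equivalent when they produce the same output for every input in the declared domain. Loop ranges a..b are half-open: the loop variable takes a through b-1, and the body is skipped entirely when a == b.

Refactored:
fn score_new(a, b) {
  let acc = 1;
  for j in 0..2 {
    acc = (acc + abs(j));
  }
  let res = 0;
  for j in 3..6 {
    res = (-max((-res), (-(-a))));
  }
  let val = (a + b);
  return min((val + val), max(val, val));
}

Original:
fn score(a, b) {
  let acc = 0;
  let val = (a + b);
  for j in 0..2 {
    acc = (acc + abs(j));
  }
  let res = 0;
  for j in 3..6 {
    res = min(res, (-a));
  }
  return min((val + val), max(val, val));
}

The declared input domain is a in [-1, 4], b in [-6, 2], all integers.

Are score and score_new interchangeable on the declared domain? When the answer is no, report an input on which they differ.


The one real change (`0` became `1`) has no effect anywhere in the declared ranges.
One worked example (a=0, b=-3) — score: acc := 0 | val := -3 | iter j=0: | acc := 0 | iter j=1: | acc := 1 | res := 0 | iter j=3: | res := 0 | iter j=4: | res := 0 | iter j=5: | res := 0 | result -6; score_new: acc := 1 | iter j=0: | acc := 1 | iter j=1: | acc := 2 | res := 0 | iter j=3: | res := 0 | iter j=4: | res := 0 | iter j=5: | res := 0 | val := -3 | result -6; agreement on -6.
Every one of the 54 inputs gives matching results.
verdict: equivalent


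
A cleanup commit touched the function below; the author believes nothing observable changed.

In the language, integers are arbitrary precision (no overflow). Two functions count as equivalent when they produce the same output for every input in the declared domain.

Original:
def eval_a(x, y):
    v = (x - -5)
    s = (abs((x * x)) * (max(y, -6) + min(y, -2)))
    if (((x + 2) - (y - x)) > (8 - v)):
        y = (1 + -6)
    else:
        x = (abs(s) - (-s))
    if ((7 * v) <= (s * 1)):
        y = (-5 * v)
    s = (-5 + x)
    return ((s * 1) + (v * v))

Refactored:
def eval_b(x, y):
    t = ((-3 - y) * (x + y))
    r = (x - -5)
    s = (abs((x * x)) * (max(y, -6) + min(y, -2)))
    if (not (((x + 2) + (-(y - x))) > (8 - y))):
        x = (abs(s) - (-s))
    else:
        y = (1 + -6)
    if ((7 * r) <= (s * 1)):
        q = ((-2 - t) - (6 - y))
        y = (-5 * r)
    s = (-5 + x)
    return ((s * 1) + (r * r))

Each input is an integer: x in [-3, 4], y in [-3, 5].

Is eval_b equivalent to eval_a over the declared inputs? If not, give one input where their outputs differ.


Try x=1, y=-3.
eval_a: v = 6; s = -6; (((x + 2) - (y - x)) > (8 - v)) -> true; y = -5; ((7 * v) <= (s * 1)) -> false; s = -4; return 32
eval_b: t = 0; r = 6; s = -6; (not (((x + 2) + (-(y - x))) > (8 - y))) -> true; x = 0; ((7 * r) <= (s * 1)) -> false; s = -5; return 31
32 vs 31 — the two versions disagree here.
verdict: not equivalent; witness: x=1, y=-3


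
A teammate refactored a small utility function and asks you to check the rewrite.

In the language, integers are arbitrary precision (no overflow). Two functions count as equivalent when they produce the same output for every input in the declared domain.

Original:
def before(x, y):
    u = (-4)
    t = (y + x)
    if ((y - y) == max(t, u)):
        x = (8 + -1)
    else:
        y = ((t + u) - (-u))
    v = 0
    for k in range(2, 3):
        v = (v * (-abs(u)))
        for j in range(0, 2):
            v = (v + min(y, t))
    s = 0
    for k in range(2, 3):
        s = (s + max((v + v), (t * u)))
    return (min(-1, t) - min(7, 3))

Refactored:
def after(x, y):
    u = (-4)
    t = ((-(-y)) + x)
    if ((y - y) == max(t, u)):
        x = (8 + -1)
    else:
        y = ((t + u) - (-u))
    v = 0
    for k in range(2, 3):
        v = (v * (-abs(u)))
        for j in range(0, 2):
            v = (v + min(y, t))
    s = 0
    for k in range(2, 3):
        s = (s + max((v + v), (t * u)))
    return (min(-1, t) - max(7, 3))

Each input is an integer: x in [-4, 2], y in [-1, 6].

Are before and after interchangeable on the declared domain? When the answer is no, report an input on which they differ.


There is a counterexample at x=-4, y=-1: -8 on one side, -12 on the other.
before: u=-4, then t=-5, then ((y - y) == max(t, u)) is false, then y=-13, then v=0, then (k=2), then v=0, then (j=0), then v=-13, then (j=1), then v=-26, then s=0, then (k=2), then s=20, then returns -8
after: u=-4, then t=-5, then ((y - y) == max(t, u)) is false, then y=-13, then v=0, then (k=2), then v=0, then (j=0), then v=-13, then (j=1), then v=-26, then s=0, then (k=2), then s=20, then returns -12
verdict: not equivalent; witness: x=-4, y=-1


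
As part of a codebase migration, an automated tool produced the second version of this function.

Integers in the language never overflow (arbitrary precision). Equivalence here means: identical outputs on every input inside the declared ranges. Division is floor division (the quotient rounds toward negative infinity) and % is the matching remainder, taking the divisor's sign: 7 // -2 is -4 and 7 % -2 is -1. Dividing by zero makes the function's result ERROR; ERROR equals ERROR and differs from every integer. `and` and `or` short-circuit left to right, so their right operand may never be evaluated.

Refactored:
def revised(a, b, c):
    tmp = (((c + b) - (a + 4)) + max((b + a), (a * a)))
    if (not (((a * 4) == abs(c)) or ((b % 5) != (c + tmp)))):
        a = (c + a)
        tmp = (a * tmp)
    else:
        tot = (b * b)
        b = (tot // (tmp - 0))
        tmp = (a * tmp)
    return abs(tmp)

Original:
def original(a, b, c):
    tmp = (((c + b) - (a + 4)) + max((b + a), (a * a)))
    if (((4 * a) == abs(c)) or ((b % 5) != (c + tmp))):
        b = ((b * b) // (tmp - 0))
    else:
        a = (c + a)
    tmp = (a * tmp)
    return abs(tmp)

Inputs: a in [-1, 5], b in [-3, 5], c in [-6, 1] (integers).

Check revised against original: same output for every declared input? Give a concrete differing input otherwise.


Behavior is preserved: although boolean connective usage differs, plus local variable names differ, plus statement counts differ, plus arithmetic usage differs, the outputs never diverge.
One worked example (a=-1, b=1, c=-2) — original: tmp=-3, then (((4 * a) == abs(c)) or ((b % 5) != (c + tmp))) is true, then b=-1, then tmp=3, then returns 3; revised: tmp=-3, then (not (((a * 4) == abs(c)) or ((b % 5) != (c + tmp)))) is false, then tot=1, then b=-1, then tmp=3, then returns 3; agreement on 3.
Sweeping the whole domain (504 inputs) finds no disagreement.
verdict: equivalent


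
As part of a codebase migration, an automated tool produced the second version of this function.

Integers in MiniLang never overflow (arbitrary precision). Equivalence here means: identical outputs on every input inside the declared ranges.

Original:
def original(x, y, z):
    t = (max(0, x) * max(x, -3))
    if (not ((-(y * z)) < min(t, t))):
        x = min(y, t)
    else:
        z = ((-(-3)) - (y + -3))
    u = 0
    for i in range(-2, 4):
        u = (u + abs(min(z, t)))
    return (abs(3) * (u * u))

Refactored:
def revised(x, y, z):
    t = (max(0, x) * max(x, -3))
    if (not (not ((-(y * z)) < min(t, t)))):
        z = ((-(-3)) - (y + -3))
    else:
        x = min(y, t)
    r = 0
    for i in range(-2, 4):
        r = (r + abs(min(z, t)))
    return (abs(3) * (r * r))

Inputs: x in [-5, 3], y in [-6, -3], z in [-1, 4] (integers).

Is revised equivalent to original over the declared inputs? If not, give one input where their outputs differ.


Changes here: local variable names differ, and boolean connective usage differs; the full 216-point sweep finds no disagreement.
verdict: equivalent


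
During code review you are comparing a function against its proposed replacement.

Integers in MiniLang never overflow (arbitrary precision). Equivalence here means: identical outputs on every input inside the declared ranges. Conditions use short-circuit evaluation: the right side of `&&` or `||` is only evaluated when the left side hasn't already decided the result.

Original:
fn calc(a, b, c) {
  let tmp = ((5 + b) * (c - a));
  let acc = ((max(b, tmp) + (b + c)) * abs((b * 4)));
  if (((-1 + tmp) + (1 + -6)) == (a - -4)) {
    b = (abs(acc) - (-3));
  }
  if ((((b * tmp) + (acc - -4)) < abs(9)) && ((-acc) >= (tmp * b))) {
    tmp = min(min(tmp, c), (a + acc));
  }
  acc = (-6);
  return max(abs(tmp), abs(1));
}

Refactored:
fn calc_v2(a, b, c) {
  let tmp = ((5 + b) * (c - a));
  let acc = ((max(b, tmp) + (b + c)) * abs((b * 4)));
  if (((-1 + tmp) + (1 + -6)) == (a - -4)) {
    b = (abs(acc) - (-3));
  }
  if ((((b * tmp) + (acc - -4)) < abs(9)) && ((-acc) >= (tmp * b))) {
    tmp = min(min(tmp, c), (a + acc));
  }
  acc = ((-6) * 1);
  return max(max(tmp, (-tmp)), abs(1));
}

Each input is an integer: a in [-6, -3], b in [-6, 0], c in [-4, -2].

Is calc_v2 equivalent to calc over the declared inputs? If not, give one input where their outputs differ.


The two are interchangeable: min/max/abs usage differs, plus arithmetic usage differs, plus constant usage differs, and every declared input agrees.
Spot check at a=-6, b=0, c=-3 — calc: tmp := 15 | acc := 0 | (((-1 + tmp) + (1 + -6)) == (a - -4)): false | ((((b * tmp) + (acc - -4)) < abs(9)) && ((-acc) >= (tmp * b))): true | tmp := -6 | acc := -6 | result 6. calc_v2: tmp := 15 | acc := 0 | (((-1 + tmp) + (1 + -6)) == (a - -4)): false | ((((b * tmp) + (acc - -4)) < abs(9)) && ((-acc) >= (tmp * b))): true | tmp := -6 | acc := -6 | result 6. Both give 6.
Checked all 84 inputs in the declared domain: the outputs agree on every one.
verdict: equivalent
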